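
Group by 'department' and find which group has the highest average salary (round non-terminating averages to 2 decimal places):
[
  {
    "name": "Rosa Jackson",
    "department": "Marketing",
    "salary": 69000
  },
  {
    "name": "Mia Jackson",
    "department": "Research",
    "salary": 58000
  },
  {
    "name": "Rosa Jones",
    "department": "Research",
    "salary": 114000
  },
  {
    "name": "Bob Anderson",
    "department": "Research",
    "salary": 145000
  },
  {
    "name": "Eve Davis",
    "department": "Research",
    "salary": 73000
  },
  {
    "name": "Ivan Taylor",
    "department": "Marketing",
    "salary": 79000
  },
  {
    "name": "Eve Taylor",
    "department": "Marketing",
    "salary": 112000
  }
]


Group by: department

Groups:
  Marketing: 3 people, avg salary = 260000/3 ≈ $86666.67
  Research: 4 people, avg salary = 390000/4 = $97500

Highest average salary: Research ($97500)

Research ($97500)


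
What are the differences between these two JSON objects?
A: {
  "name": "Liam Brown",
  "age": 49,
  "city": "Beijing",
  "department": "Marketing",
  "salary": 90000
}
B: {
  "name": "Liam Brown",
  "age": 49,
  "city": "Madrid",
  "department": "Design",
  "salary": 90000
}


Comparing each field (in key order):
  name: same
  age: same
  city: DIFFERENT
  department: DIFFERENT
  salary: same
Differences:
  city: Beijing -> Madrid
  department: Marketing -> Design

2 field(s) changed

2 changes: city, department


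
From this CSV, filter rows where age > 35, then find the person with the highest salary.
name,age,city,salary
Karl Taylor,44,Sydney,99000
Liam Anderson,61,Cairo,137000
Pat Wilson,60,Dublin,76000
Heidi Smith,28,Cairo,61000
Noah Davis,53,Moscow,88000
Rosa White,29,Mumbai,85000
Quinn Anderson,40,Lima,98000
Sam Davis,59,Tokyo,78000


Filter: age > 35
Sort by: salary (descending)

Filtered records (6):
  Liam Anderson, age 61, salary $137000
  Karl Taylor, age 44, salary $99000
  Quinn Anderson, age 40, salary $98000
  Noah Davis, age 53, salary $88000
  Sam Davis, age 59, salary $78000
  Pat Wilson, age 60, salary $76000

Highest salary: Liam Anderson ($137000)

Liam Anderson


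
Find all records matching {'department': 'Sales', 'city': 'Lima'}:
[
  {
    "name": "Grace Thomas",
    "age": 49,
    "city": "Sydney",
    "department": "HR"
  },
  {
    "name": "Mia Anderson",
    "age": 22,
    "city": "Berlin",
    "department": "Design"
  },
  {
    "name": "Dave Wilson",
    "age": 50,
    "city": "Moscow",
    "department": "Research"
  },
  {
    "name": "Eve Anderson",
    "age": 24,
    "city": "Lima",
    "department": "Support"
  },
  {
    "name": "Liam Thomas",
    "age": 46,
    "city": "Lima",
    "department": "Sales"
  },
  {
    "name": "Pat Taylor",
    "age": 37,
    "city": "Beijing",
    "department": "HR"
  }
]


Search criteria: {'department': 'Sales', 'city': 'Lima'}

Checking 6 records:
  Grace Thomas: {department: HR, city: Sydney}
  Mia Anderson: {department: Design, city: Berlin}
  Dave Wilson: {department: Research, city: Moscow}
  Eve Anderson: {department: Support, city: Lima}
  Liam Thomas: {department: Sales, city: Lima} <-- MATCH
  Pat Taylor: {department: HR, city: Beijing}

Matches: ["Liam Thomas"]

["Liam Thomas"]


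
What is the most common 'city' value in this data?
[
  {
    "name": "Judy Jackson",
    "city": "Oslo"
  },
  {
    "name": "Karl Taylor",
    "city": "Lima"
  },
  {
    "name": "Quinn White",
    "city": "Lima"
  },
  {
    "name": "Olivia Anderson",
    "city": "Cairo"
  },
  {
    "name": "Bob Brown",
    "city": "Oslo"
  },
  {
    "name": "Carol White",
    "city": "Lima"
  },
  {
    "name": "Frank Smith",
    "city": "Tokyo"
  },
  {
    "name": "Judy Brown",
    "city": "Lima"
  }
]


Counting 'city' values across 8 records:

  Lima: 4 ####
  Oslo: 2 ##
  Cairo: 1 #
  Tokyo: 1 #

Most common: Lima (4 times)

Lima (4 times)


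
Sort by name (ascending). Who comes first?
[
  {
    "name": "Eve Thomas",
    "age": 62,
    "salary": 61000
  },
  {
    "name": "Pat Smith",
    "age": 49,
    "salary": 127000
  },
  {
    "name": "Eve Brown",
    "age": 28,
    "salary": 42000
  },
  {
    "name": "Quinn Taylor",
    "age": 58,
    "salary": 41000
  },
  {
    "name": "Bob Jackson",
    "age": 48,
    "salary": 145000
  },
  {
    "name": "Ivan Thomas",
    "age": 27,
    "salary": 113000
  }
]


Sort by: name (ascending)

Sorted order:
  1. Bob Jackson (name = Bob Jackson)
  2. Eve Brown (name = Eve Brown)
  3. Eve Thomas (name = Eve Thomas)
  4. Ivan Thomas (name = Ivan Thomas)
  5. Pat Smith (name = Pat Smith)
  6. Quinn Taylor (name = Quinn Taylor)

First: Bob Jackson

Bob Jackson


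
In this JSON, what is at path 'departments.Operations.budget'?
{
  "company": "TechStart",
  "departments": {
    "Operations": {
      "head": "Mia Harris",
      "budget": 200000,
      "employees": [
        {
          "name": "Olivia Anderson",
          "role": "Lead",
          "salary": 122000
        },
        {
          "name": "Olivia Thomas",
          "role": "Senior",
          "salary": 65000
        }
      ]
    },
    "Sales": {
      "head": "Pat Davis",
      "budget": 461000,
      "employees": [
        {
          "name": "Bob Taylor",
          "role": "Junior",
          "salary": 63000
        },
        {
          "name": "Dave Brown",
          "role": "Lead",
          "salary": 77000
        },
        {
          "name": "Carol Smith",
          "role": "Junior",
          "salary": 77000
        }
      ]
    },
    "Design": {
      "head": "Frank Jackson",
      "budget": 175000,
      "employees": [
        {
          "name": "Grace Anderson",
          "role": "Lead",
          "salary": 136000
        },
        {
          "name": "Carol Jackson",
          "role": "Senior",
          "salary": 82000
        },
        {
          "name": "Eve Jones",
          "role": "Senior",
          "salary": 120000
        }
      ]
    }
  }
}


Path: departments.Operations.budget

Navigate:
  -> departments
  -> Operations
  -> budget = 200000

200000


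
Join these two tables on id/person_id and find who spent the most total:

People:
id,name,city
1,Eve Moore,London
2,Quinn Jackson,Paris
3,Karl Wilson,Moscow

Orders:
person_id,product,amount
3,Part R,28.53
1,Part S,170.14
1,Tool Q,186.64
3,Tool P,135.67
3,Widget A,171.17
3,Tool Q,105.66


Join on: people.id = orders.person_id

Joined rows:
  Karl Wilson (Moscow) bought Part R for $28.53
  Eve Moore (London) bought Part S for $170.14
  Eve Moore (London) bought Tool Q for $186.64
  Karl Wilson (Moscow) bought Tool P for $135.67
  Karl Wilson (Moscow) bought Widget A for $171.17
  Karl Wilson (Moscow) bought Tool Q for $105.66

Total per person:
  Karl Wilson: $441.03
  Eve Moore: $356.78

Top spender: Karl Wilson ($441.03)

Karl Wilson ($441.03)


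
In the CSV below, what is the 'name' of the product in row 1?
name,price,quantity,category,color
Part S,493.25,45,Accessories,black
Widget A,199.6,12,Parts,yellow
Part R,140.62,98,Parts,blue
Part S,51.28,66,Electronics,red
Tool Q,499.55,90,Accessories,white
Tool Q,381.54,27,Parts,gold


Query: Row 1 ('Part S'), column 'name'
Value: Part S

Part S


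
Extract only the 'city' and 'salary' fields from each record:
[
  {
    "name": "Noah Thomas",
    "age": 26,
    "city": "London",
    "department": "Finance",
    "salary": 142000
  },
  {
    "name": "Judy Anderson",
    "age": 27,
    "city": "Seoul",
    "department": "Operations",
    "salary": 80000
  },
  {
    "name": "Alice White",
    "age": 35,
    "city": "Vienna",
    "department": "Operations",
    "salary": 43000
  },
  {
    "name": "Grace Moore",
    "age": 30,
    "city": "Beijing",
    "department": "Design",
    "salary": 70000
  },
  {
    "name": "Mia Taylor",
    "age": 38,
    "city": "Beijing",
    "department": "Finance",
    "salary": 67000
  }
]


Original: 5 records with fields: name, age, city, department, salary
Keep: ['city', 'salary']
Drop: ['name', 'age', 'department']
Result: 5 records, 2 fields each

[
  {
    "city": "London",
    "salary": 142000
  },
  {
    "city": "Seoul",
    "salary": 80000
  },
  {
    "city": "Vienna",
    "salary": 43000
  },
  {
    "city": "Beijing",
    "salary": 70000
  },
  {
    "city": "Beijing",
    "salary": 67000
  }
]


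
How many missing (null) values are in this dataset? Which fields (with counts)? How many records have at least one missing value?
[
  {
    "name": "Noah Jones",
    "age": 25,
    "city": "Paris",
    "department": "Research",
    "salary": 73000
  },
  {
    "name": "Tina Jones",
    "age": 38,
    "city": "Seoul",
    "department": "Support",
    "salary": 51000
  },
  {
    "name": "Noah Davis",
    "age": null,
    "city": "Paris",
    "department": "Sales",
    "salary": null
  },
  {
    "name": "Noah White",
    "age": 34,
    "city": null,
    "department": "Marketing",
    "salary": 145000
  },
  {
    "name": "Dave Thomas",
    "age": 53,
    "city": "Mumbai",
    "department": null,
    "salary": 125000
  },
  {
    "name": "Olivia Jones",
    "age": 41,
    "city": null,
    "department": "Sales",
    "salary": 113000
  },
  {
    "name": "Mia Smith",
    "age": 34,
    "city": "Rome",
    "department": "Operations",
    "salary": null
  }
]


Checking for missing (null) values in 7 records:

  Noah Jones: complete
  Tina Jones: complete
  Noah Davis: age, salary
  Noah White: city
  Dave Thomas: department
  Olivia Jones: city
  Mia Smith: salary

Per field:
  name: 0 missing
  age: 1 missing
  city: 2 missing
  department: 1 missing
  salary: 2 missing

Total missing values: 6
Records with any missing: 5

6 missing values (age: 1, city: 2, department: 1, salary: 2); 5 incomplete records


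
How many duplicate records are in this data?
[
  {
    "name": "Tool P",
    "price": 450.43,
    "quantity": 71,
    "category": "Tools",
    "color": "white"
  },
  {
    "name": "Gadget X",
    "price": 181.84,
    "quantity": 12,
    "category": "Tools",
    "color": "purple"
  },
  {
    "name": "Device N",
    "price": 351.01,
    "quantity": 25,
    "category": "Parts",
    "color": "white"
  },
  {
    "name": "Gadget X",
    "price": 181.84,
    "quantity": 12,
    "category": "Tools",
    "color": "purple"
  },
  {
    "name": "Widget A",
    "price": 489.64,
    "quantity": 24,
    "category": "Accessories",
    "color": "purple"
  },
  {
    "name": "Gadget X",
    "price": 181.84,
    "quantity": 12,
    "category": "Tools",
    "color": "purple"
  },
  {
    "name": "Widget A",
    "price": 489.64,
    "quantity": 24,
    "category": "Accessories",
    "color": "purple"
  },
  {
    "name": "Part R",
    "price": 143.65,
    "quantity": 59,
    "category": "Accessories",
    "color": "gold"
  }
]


Checking 8 records for duplicates:

  Row 1: Tool P ($450.43, qty 71)
  Row 2: Gadget X ($181.84, qty 12)
  Row 3: Device N ($351.01, qty 25)
  Row 4: Gadget X ($181.84, qty 12) <-- DUPLICATE
  Row 5: Widget A ($489.64, qty 24)
  Row 6: Gadget X ($181.84, qty 12) <-- DUPLICATE
  Row 7: Widget A ($489.64, qty 24) <-- DUPLICATE
  Row 8: Part R ($143.65, qty 59)

Duplicates found: 3
Unique records: 5

3 duplicates, 5 unique


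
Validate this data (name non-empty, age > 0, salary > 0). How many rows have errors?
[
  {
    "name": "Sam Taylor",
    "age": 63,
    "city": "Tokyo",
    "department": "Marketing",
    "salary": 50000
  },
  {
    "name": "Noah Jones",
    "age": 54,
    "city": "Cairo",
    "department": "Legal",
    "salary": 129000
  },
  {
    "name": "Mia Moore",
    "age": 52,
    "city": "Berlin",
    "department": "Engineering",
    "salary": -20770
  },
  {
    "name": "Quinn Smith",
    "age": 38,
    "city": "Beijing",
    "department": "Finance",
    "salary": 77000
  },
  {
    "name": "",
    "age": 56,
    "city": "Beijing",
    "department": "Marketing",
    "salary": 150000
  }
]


Validating 5 records:
Rules: name non-empty, age > 0, salary > 0

  Row 1 (Sam Taylor): OK
  Row 2 (Noah Jones): OK
  Row 3 (Mia Moore): negative salary: -20770
  Row 4 (Quinn Smith): OK
  Row 5 (???): empty name

Total errors: 2

2 errors


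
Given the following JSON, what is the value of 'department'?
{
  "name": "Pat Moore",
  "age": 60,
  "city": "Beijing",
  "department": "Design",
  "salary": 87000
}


Looking up field 'department'
Value: Design

Design


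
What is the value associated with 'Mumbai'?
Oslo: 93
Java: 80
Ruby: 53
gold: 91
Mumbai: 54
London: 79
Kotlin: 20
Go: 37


Looking up key 'Mumbai'
Value: 54

54


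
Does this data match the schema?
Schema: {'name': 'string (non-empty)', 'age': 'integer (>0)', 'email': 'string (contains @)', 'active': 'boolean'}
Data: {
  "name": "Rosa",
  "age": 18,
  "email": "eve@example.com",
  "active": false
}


Validating each field against schema:
  name: OK (non-empty string)
  age: OK (positive integer)
  email: OK (string with @)
  active: OK (boolean)

Result: VALID

VALID


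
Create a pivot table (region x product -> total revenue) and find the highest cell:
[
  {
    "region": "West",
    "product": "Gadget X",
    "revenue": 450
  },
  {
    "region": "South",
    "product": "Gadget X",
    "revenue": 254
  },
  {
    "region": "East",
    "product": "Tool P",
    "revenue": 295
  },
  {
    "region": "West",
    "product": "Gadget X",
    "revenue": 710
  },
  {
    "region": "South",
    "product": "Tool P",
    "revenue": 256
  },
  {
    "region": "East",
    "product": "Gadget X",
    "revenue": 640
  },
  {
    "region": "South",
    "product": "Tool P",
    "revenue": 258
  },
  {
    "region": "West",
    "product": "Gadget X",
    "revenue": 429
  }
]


Pivot: region (rows) x product (columns) -> total revenue

     Gadget X      Tool P      
East           640           295  
South          254           514  
West          1589             0  

Highest: West / Gadget X = $1589

West / Gadget X = $1589


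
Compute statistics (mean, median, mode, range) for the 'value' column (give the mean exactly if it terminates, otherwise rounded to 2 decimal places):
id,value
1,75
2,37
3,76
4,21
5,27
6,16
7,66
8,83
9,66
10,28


Data: [75, 37, 76, 21, 27, 16, 66, 83, 66, 28]
Count: 10
Sum: 495
Mean: 495/10 = 49.5
Sorted: [16, 21, 27, 28, 37, 66, 66, 75, 76, 83]
Median: 51.5
Mode: 66 (2 times)
Range: 83 - 16 = 67
Min: 16, Max: 83

mean=49.5, median=51.5, mode=66, range=67


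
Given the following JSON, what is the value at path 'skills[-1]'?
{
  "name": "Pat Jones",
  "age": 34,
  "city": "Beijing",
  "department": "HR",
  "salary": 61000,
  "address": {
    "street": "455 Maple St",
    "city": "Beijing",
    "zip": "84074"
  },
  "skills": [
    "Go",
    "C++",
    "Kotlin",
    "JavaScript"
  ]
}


Query: skills[-1]
Path: skills -> last element
Value: JavaScript

JavaScript


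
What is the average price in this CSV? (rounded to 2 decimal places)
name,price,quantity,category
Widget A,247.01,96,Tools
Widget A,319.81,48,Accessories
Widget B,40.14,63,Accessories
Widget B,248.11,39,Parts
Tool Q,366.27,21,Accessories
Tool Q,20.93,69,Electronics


Computing average price:
Values: [247.01, 319.81, 40.14, 248.11, 366.27, 20.93]
Sum = 1242.27
Count = 6
Average = 1242.27/6 = 207.045 exactly -> 207.05 (rounded half-up to 2 decimal places)

207.05


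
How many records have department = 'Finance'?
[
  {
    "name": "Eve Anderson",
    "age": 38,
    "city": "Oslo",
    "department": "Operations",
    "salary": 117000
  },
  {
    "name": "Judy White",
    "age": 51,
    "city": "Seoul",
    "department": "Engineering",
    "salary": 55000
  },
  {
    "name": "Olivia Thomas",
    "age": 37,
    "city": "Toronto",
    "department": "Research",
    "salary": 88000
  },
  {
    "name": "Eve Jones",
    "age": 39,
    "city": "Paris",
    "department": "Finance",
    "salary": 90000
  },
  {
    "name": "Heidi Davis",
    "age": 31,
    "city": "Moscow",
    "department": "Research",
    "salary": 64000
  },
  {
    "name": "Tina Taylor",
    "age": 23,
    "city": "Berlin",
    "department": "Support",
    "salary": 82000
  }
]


Data: 6 records
Condition: department = 'Finance'

Checking each record:
  Eve Anderson: Operations
  Judy White: Engineering
  Olivia Thomas: Research
  Eve Jones: Finance MATCH
  Heidi Davis: Research
  Tina Taylor: Support

Count: 1

1


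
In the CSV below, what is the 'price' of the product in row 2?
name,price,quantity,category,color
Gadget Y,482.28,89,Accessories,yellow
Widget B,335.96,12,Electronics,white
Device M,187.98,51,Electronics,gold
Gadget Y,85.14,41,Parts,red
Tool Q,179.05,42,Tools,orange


Query: Row 2 ('Widget B'), column 'price'
Value: 335.96

335.96


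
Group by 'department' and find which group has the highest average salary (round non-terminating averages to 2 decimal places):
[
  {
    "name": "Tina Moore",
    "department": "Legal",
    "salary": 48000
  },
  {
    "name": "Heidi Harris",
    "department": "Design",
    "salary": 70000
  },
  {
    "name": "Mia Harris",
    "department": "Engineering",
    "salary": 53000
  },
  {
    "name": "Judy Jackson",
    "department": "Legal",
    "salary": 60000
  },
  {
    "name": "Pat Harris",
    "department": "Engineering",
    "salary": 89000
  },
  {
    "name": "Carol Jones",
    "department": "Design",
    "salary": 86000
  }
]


Group by: department

Groups:
  Design: 2 people, avg salary = 156000/2 = $78000
  Engineering: 2 people, avg salary = 142000/2 = $71000
  Legal: 2 people, avg salary = 108000/2 = $54000

Highest average salary: Design ($78000)

Design ($78000)


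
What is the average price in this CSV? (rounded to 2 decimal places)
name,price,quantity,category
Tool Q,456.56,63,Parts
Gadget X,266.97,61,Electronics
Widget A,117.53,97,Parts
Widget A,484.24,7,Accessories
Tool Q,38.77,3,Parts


Computing average price:
Values: [456.56, 266.97, 117.53, 484.24, 38.77]
Sum = 1364.07
Count = 5
Average = 1364.07/5 = 272.814 exactly -> 272.81 (rounded half-up to 2 decimal places)

272.81


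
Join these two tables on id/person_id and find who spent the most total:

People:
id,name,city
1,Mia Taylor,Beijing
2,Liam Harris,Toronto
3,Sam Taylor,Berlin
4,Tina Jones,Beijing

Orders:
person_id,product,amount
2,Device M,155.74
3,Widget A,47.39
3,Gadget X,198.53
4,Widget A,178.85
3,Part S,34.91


Join on: people.id = orders.person_id

Joined rows:
  Liam Harris (Toronto) bought Device M for $155.74
  Sam Taylor (Berlin) bought Widget A for $47.39
  Sam Taylor (Berlin) bought Gadget X for $198.53
  Tina Jones (Beijing) bought Widget A for $178.85
  Sam Taylor (Berlin) bought Part S for $34.91

Total per person:
  Sam Taylor: $280.83
  Tina Jones: $178.85
  Liam Harris: $155.74

Top spender: Sam Taylor ($280.83)

Sam Taylor ($280.83)


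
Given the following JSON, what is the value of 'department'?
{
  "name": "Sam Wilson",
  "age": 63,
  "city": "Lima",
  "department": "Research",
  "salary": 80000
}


Looking up field 'department'
Value: Research

Research


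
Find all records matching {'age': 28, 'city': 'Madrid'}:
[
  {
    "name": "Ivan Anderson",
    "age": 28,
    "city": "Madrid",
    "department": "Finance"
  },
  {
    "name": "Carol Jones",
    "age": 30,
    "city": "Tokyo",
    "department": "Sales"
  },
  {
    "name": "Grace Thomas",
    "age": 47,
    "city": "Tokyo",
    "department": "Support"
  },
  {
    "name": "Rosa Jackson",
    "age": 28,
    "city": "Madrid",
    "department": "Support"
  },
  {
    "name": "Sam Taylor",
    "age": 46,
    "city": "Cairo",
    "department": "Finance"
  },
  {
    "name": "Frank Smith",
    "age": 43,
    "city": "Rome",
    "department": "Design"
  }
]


Search criteria: {'age': 28, 'city': 'Madrid'}

Checking 6 records:
  Ivan Anderson: {age: 28, city: Madrid} <-- MATCH
  Carol Jones: {age: 30, city: Tokyo}
  Grace Thomas: {age: 47, city: Tokyo}
  Rosa Jackson: {age: 28, city: Madrid} <-- MATCH
  Sam Taylor: {age: 46, city: Cairo}
  Frank Smith: {age: 43, city: Rome}

Matches: ["Ivan Anderson", "Rosa Jackson"]

["Ivan Anderson", "Rosa Jackson"]


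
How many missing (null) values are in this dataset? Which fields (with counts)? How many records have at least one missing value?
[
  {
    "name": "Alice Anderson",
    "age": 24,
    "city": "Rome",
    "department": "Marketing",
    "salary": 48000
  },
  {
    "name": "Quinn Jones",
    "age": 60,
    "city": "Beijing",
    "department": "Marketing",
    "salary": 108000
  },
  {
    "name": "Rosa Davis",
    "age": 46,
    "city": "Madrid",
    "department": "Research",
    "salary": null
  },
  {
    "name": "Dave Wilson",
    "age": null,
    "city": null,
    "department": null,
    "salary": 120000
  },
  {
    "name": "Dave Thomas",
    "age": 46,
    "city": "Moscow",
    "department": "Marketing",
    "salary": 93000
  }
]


Checking for missing (null) values in 5 records:

  Alice Anderson: complete
  Quinn Jones: complete
  Rosa Davis: salary
  Dave Wilson: age, city, department
  Dave Thomas: complete

Per field:
  name: 0 missing
  age: 1 missing
  city: 1 missing
  department: 1 missing
  salary: 1 missing

Total missing values: 4
Records with any missing: 2

4 missing values (age: 1, city: 1, department: 1, salary: 1); 2 incomplete records


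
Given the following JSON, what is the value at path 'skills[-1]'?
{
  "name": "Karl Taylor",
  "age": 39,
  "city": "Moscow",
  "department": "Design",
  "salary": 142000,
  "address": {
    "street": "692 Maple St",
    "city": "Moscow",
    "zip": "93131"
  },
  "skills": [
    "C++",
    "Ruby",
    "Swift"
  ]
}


Query: skills[-1]
Path: skills -> last element
Value: Swift

Swift


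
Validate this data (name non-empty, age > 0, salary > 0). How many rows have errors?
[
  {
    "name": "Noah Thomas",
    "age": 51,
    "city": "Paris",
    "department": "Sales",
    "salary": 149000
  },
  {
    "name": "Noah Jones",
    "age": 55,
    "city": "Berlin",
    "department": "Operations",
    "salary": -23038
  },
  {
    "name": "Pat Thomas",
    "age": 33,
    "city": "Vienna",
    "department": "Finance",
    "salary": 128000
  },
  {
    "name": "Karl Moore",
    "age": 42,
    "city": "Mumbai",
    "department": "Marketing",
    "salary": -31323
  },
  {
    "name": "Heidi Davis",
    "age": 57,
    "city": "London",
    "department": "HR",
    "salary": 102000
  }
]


Validating 5 records:
Rules: name non-empty, age > 0, salary > 0

  Row 1 (Noah Thomas): OK
  Row 2 (Noah Jones): negative salary: -23038
  Row 3 (Pat Thomas): OK
  Row 4 (Karl Moore): negative salary: -31323
  Row 5 (Heidi Davis): OK

Total errors: 2

2 errors


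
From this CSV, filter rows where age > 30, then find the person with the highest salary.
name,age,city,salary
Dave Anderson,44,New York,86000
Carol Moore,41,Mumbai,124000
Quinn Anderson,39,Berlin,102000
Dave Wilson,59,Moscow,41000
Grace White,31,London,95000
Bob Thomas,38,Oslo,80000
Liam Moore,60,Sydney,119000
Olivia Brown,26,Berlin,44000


Filter: age > 30
Sort by: salary (descending)

Filtered records (7):
  Carol Moore, age 41, salary $124000
  Liam Moore, age 60, salary $119000
  Quinn Anderson, age 39, salary $102000
  Grace White, age 31, salary $95000
  Dave Anderson, age 44, salary $86000
  Bob Thomas, age 38, salary $80000
  Dave Wilson, age 59, salary $41000

Highest salary: Carol Moore ($124000)

Carol Moore


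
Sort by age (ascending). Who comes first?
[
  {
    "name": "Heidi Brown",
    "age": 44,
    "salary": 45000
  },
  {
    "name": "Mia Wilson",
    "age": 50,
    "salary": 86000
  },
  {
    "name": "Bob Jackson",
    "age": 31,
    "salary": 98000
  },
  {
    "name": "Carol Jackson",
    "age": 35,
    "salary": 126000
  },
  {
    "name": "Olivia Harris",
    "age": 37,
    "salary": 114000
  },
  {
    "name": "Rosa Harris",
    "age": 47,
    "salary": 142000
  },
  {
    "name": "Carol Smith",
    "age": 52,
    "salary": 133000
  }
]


Sort by: age (ascending)

Sorted order:
  1. Bob Jackson (age = 31)
  2. Carol Jackson (age = 35)
  3. Olivia Harris (age = 37)
  4. Heidi Brown (age = 44)
  5. Rosa Harris (age = 47)
  6. Mia Wilson (age = 50)
  7. Carol Smith (age = 52)

First: Bob Jackson

Bob Jackson


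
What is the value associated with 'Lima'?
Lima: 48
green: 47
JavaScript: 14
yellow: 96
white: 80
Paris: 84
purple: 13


Looking up key 'Lima'
Value: 48

48


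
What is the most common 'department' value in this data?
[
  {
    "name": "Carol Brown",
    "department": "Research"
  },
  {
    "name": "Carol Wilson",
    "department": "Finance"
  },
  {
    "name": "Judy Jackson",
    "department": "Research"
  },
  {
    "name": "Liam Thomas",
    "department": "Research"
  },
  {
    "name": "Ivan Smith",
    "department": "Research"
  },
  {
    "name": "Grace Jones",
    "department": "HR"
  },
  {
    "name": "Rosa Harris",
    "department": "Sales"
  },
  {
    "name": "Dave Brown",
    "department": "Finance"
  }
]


Counting 'department' values across 8 records:

  Research: 4 ####
  Finance: 2 ##
  HR: 1 #
  Sales: 1 #

Most common: Research (4 times)

Research (4 times)


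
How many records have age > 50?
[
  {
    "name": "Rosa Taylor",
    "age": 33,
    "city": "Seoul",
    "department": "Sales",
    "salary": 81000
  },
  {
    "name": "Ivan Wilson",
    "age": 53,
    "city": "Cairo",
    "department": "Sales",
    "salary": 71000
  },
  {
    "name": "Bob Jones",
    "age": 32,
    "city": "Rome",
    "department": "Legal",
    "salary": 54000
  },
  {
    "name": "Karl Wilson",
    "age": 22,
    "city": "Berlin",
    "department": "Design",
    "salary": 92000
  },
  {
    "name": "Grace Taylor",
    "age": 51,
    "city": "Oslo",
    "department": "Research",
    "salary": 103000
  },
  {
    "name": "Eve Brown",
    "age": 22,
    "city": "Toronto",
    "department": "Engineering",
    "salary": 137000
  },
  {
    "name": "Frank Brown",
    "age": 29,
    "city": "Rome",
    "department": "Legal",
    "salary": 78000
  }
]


Data: 7 records
Condition: age > 50

Checking each record:
  Rosa Taylor: 33
  Ivan Wilson: 53 MATCH
  Bob Jones: 32
  Karl Wilson: 22
  Grace Taylor: 51 MATCH
  Eve Brown: 22
  Frank Brown: 29

Count: 2

2


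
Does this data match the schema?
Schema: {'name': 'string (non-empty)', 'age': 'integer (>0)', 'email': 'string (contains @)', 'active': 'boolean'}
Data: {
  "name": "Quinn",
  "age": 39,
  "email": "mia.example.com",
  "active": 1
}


Validating each field against schema:
  name: OK (non-empty string)
  age: OK (positive integer)
  email: FAIL ("mia.example.com" does not contain @)
  active: FAIL (1 is not a boolean)

Result: INVALID (2 errors: email, active)

INVALID (2 errors: email, active)


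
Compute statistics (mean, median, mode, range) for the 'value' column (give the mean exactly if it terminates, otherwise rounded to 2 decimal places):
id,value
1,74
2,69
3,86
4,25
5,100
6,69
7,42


Data: [74, 69, 86, 25, 100, 69, 42]
Count: 7
Sum: 465
Mean: 465/7 ≈ 66.43 (rounded to 2 decimal places)
Sorted: [25, 42, 69, 69, 74, 86, 100]
Median: 69.0
Mode: 69 (2 times)
Range: 100 - 25 = 75
Min: 25, Max: 100

mean≈66.43, median=69.0, mode=69, range=75


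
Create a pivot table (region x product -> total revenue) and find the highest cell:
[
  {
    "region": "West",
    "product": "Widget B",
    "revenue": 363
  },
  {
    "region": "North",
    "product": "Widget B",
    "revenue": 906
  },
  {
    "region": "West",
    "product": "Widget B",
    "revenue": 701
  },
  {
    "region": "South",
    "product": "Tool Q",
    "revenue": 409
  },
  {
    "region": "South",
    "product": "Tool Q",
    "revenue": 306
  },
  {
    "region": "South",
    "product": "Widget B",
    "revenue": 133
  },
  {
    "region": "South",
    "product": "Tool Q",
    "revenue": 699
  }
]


Pivot: region (rows) x product (columns) -> total revenue

     Tool Q        Widget B    
North            0           906  
South         1414           133  
West             0          1064  

Highest: South / Tool Q = $1414

South / Tool Q = $1414


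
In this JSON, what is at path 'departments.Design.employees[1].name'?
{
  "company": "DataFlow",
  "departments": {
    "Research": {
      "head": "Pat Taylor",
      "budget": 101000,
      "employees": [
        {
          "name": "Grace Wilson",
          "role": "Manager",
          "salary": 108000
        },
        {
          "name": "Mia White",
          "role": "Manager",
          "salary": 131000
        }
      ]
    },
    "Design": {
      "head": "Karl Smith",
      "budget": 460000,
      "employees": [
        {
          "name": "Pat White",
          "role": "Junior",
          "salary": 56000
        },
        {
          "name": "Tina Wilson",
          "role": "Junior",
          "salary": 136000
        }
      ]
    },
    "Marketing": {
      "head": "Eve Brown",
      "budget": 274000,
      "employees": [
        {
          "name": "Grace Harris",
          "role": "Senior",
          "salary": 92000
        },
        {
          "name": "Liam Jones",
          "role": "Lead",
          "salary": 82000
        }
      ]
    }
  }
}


Path: departments.Design.employees[1].name

Navigate:
  -> departments
  -> Design
  -> employees[1].name = 'Tina Wilson'

Tina Wilson


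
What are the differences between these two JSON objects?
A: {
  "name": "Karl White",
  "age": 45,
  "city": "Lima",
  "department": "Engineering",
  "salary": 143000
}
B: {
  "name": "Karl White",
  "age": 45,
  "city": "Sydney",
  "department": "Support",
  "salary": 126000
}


Comparing each field (in key order):
  name: same
  age: same
  city: DIFFERENT
  department: DIFFERENT
  salary: DIFFERENT
Differences:
  city: Lima -> Sydney
  department: Engineering -> Support
  salary: 143000 -> 126000

3 field(s) changed

3 changes: city, department, salary


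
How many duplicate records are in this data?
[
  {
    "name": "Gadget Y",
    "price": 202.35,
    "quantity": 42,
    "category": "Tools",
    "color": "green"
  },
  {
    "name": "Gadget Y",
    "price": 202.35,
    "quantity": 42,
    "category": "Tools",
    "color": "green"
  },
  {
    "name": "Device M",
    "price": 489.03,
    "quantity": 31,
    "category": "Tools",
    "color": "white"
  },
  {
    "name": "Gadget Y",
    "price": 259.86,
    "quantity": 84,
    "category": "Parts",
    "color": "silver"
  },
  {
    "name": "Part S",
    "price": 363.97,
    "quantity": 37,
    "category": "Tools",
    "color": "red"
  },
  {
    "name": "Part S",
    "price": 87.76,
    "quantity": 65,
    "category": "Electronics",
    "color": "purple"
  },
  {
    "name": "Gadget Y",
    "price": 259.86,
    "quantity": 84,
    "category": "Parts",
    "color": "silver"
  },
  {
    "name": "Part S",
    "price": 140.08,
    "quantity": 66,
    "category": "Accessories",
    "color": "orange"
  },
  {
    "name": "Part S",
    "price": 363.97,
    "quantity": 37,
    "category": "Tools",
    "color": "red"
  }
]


Checking 9 records for duplicates:

  Row 1: Gadget Y ($202.35, qty 42)
  Row 2: Gadget Y ($202.35, qty 42) <-- DUPLICATE
  Row 3: Device M ($489.03, qty 31)
  Row 4: Gadget Y ($259.86, qty 84)
  Row 5: Part S ($363.97, qty 37)
  Row 6: Part S ($87.76, qty 65)
  Row 7: Gadget Y ($259.86, qty 84) <-- DUPLICATE
  Row 8: Part S ($140.08, qty 66)
  Row 9: Part S ($363.97, qty 37) <-- DUPLICATE

Duplicates found: 3
Unique records: 6

3 duplicates, 6 unique


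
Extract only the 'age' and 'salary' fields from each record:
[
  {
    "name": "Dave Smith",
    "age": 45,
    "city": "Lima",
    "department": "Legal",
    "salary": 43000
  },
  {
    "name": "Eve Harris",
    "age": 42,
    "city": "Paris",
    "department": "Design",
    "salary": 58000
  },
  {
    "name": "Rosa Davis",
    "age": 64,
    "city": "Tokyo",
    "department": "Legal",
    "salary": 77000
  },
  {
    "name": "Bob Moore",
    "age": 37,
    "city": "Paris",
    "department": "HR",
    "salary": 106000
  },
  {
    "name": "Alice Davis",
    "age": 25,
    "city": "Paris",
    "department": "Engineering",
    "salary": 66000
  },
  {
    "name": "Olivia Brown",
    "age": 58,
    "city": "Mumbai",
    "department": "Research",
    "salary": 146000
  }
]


Original: 6 records with fields: name, age, city, department, salary
Keep: ['age', 'salary']
Drop: ['name', 'city', 'department']
Result: 6 records, 2 fields each

[
  {
    "age": 45,
    "salary": 43000
  },
  {
    "age": 42,
    "salary": 58000
  },
  {
    "age": 64,
    "salary": 77000
  },
  {
    "age": 37,
    "salary": 106000
  },
  {
    "age": 25,
    "salary": 66000
  },
  {
    "age": 58,
    "salary": 146000
  }
]


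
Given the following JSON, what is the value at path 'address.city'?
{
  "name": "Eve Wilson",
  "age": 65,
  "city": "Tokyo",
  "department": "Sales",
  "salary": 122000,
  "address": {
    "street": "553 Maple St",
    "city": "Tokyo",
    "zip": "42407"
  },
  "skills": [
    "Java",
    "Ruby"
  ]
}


Query: address.city
Path: address -> city
Value: Tokyo

Tokyo


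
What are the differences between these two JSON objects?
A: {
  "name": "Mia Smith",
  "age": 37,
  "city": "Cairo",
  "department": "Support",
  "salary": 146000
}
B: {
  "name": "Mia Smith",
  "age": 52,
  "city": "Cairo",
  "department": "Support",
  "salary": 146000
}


Comparing each field (in key order):
  name: same
  age: DIFFERENT
  city: same
  department: same
  salary: same
Differences:
  age: 37 -> 52

1 field(s) changed

1 change: age


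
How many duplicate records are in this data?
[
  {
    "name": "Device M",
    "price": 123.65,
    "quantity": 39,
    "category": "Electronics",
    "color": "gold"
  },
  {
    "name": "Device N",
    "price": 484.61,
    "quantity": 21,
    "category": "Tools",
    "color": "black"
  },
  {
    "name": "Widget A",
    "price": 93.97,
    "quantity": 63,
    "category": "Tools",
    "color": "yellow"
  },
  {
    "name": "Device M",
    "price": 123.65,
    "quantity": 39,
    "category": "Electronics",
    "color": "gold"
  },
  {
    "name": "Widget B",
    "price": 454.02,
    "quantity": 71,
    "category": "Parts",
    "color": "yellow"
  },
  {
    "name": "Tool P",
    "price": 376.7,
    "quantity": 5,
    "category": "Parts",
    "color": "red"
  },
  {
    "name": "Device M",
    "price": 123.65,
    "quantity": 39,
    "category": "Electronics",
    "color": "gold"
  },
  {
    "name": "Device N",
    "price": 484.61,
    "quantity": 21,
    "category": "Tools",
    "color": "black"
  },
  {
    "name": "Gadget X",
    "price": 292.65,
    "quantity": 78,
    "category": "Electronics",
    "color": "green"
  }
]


Checking 9 records for duplicates:

  Row 1: Device M ($123.65, qty 39)
  Row 2: Device N ($484.61, qty 21)
  Row 3: Widget A ($93.97, qty 63)
  Row 4: Device M ($123.65, qty 39) <-- DUPLICATE
  Row 5: Widget B ($454.02, qty 71)
  Row 6: Tool P ($376.7, qty 5)
  Row 7: Device M ($123.65, qty 39) <-- DUPLICATE
  Row 8: Device N ($484.61, qty 21) <-- DUPLICATE
  Row 9: Gadget X ($292.65, qty 78)

Duplicates found: 3
Unique records: 6

3 duplicates, 6 unique


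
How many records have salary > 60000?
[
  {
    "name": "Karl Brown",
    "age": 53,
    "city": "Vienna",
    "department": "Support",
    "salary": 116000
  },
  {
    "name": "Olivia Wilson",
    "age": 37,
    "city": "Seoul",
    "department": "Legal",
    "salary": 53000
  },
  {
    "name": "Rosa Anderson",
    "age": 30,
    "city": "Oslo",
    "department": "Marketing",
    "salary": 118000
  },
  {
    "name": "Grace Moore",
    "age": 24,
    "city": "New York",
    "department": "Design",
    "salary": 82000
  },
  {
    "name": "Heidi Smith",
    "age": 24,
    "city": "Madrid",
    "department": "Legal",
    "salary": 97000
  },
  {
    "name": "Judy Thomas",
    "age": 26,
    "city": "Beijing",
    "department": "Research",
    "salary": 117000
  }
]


Data: 6 records
Condition: salary > 60000

Checking each record:
  Karl Brown: 116000 MATCH
  Olivia Wilson: 53000
  Rosa Anderson: 118000 MATCH
  Grace Moore: 82000 MATCH
  Heidi Smith: 97000 MATCH
  Judy Thomas: 117000 MATCH

Count: 5

5


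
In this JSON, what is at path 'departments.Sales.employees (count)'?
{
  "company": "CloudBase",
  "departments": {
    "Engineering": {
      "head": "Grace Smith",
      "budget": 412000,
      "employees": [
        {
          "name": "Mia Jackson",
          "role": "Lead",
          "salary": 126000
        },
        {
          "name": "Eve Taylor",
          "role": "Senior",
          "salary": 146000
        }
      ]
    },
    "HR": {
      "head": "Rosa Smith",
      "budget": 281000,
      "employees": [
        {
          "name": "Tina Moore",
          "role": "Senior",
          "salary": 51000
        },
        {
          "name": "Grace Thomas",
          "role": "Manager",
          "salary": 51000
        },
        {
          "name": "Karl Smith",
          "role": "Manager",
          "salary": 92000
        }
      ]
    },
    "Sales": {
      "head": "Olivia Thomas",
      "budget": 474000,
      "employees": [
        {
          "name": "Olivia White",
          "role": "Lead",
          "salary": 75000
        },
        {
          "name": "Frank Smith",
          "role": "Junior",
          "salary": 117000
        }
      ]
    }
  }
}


Path: departments.Sales.employees (count)

Navigate:
  -> departments
  -> Sales
  -> employees (array, length 2)

2


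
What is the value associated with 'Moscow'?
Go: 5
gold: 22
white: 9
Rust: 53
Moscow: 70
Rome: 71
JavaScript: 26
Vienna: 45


Looking up key 'Moscow'
Value: 70

70


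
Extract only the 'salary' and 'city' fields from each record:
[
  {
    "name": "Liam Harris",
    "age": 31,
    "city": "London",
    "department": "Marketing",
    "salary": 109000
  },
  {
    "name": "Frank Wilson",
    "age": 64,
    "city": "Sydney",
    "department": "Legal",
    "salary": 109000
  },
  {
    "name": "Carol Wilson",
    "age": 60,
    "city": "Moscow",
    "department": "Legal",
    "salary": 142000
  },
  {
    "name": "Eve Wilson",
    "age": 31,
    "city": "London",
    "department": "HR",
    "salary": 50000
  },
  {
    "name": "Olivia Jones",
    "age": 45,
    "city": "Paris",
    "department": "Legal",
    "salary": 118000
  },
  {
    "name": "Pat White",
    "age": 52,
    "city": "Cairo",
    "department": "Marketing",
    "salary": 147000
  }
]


Original: 6 records with fields: name, age, city, department, salary
Keep: ['salary', 'city']
Drop: ['name', 'age', 'department']
Result: 6 records, 2 fields each

[
  {
    "salary": 109000,
    "city": "London"
  },
  {
    "salary": 109000,
    "city": "Sydney"
  },
  {
    "salary": 142000,
    "city": "Moscow"
  },
  {
    "salary": 50000,
    "city": "London"
  },
  {
    "salary": 118000,
    "city": "Paris"
  },
  {
    "salary": 147000,
    "city": "Cairo"
  }
]


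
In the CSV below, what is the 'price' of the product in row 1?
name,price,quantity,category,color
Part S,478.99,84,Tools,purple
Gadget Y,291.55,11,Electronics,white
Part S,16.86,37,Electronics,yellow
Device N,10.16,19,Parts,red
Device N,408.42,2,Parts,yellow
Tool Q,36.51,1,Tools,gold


Query: Row 1 ('Part S'), column 'price'
Value: 478.99

478.99


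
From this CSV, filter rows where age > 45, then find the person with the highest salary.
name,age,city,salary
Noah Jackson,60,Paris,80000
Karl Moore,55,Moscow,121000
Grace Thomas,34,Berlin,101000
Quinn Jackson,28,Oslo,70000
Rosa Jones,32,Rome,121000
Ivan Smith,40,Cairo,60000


Filter: age > 45
Sort by: salary (descending)

Filtered records (2):
  Karl Moore, age 55, salary $121000
  Noah Jackson, age 60, salary $80000

Highest salary: Karl Moore ($121000)

Karl Moore


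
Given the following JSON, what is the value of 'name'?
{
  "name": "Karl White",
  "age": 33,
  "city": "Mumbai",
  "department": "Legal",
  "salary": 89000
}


Looking up field 'name'
Value: Karl White

Karl White


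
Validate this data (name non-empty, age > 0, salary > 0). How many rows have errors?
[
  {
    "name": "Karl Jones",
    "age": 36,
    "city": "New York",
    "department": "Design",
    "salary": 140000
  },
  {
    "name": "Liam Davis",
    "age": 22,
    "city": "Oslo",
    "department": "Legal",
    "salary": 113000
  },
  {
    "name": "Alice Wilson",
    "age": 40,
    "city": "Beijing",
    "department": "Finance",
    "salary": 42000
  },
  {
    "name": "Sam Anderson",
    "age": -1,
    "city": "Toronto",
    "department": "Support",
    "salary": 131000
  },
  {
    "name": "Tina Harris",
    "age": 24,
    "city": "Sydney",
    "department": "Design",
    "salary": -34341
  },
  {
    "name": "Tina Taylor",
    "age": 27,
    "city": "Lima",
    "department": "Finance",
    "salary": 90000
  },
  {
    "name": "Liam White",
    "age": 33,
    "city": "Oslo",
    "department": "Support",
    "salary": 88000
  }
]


Validating 7 records:
Rules: name non-empty, age > 0, salary > 0

  Row 1 (Karl Jones): OK
  Row 2 (Liam Davis): OK
  Row 3 (Alice Wilson): OK
  Row 4 (Sam Anderson): negative age: -1
  Row 5 (Tina Harris): negative salary: -34341
  Row 6 (Tina Taylor): OK
  Row 7 (Liam White): OK

Total errors: 2

2 errors
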